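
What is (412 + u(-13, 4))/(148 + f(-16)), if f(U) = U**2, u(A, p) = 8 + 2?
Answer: 211/202 ≈ 1.0446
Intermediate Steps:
u(A, p) = 10
(412 + u(-13, 4))/(148 + f(-16)) = (412 + 10)/(148 + (-16)**2) = 422/(148 + 256) = 422/404 = 422*(1/404) = 211/202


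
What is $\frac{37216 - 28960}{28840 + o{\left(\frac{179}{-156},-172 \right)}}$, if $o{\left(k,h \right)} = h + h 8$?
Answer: $\frac{2064}{6823} \approx 0.30251$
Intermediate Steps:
$o{\left(k,h \right)} = 9 h$ ($o{\left(k,h \right)} = h + 8 h = 9 h$)
$\frac{37216 - 28960}{28840 + o{\left(\frac{179}{-156},-172 \right)}} = \frac{37216 - 28960}{28840 + 9 \left(-172\right)} = \frac{8256}{28840 - 1548} = \frac{8256}{27292} = 8256 \cdot \frac{1}{27292} = \frac{2064}{6823}$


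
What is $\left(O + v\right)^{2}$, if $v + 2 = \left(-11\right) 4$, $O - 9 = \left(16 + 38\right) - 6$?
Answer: $121$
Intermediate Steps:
$O = 57$ ($O = 9 + \left(\left(16 + 38\right) - 6\right) = 9 + \left(54 - 6\right) = 9 + 48 = 57$)
$v = -46$ ($v = -2 - 44 = -46$)
$\left(O + v\right)^{2} = \left(57 - 46\right)^{2} = 11^{2} = 121$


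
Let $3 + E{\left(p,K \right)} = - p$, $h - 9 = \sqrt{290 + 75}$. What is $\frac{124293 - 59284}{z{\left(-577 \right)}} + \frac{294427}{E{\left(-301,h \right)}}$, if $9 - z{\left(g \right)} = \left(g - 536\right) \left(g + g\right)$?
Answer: $\frac{378140605129}{382749114} \approx 987.96$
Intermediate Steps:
$h = 9 + \sqrt{365}$ ($h = 9 + \sqrt{290 + 75} = 9 + \sqrt{365} \approx 28.105$)
$E{\left(p,K \right)} = -3 - p$
$z{\left(g \right)} = 9 - 2 g \left(-536 + g\right)$ ($z{\left(g \right)} = 9 - \left(g - 536\right) \left(g + g\right) = 9 - \left(-536 + g\right) 2 g = 9 - 2 g \left(-536 + g\right)$)
$\frac{124293 - 59284}{z{\left(-577 \right)}} + \frac{294427}{E{\left(-301,h \right)}} = \frac{124293 - 59284}{9 - 2 \left(-577\right)^{2} + 1072 \left(-577\right)} + \frac{294427}{-3 - -301} = \frac{124293 - 59284}{9 - 665858 - 618544} + \frac{294427}{-3 + 301} = \frac{65009}{9 - 665858 - 618544} + \frac{294427}{298} = \frac{65009}{-1284393} + 294427 \cdot \frac{1}{298} = 65009 \left(- \frac{1}{1284393}\right) + \frac{294427}{298} = - \frac{65009}{1284393} + \frac{294427}{298} = \frac{378140605129}{382749114}$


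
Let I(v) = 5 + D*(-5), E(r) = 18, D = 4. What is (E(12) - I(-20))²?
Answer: 1089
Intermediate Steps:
I(v) = -15 (I(v) = 5 + 4*(-5) = 5 - 20 = -15)
(E(12) - I(-20))² = (18 - 1*(-15))² = (18 + 15)² = 33² = 1089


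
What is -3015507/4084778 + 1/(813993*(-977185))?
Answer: -2398599854191760213/3249121263916490490 ≈ -0.73823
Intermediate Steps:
-3015507/4084778 + 1/(813993*(-977185)) = -3015507*1/4084778 + (1/813993)*(-1/977185) = -3015507/4084778 - 1/795421749705 = -2398599854191760213/3249121263916490490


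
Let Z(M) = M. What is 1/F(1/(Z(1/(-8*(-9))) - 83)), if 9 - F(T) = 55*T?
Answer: 1195/11547 ≈ 0.10349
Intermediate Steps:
F(T) = 9 - 55*T
1/F(1/(Z(1/(-8*(-9))) - 83)) = 1/(9 - 55/(1/(-8*(-9)) - 83)) = 1/(9 - 55/(-⅛*(-⅑) - 83)) = 1/(9 - 55/(1/72 - 83)) = 1/(9 - 55/(-5975/72)) = 1/(9 - 55*(-72/5975)) = 1/(9 + 792/1195) = 1/(11547/1195) = 1195/11547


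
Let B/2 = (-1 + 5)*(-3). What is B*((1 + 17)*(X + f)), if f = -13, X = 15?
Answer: -864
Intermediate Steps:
B = -24 (B = 2*((-1 + 5)*(-3)) = 2*(4*(-3)) = 2*(-12) = -24)
B*((1 + 17)*(X + f)) = -24*(1 + 17)*(15 - 13) = -432*2 = -24*36 = -864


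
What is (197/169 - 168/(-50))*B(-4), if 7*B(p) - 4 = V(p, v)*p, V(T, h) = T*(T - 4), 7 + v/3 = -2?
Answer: -2371004/29575 ≈ -80.169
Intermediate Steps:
v = -27 (v = -21 + 3*(-2) = -21 - 6 = -27)
V(T, h) = T*(-4 + T)
B(p) = 4/7 + p²*(-4 + p)/7 (B(p) = 4/7 + ((p*(-4 + p))*p)/7 = 4/7 + (p²*(-4 + p))/7 = 4/7 + p²*(-4 + p)/7)
(197/169 - 168/(-50))*B(-4) = (197/169 - 168/(-50))*(4/7 + (⅐)*(-4)²*(-4 - 4)) = (197*(1/169) - 168*(-1/50))*(4/7 + (⅐)*16*(-8)) = (197/169 + 84/25)*(4/7 - 128/7) = (19121/4225)*(-124/7) = -2371004/29575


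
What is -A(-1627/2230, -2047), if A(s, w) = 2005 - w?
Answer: -4052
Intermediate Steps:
-A(-1627/2230, -2047) = -(2005 - 1*(-2047)) = -(2005 + 2047) = -1*4052 = -4052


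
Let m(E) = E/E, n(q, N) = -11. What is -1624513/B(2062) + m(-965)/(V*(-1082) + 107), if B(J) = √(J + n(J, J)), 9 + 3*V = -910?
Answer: 3/994679 - 1624513*√2051/2051 ≈ -35871.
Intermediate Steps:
V = -919/3 (V = -3 + (⅓)*(-910) = -3 - 910/3 = -919/3 ≈ -306.33)
B(J) = √(-11 + J) (B(J) = √(J - 11) = √(-11 + J))
m(E) = 1
-1624513/B(2062) + m(-965)/(V*(-1082) + 107) = -1624513/√(-11 + 2062) + 1/(-919/3*(-1082) + 107) = -1624513*√2051/2051 + 1/(994358/3 + 107) = -1624513*√2051/2051 + 1/(994679/3) = -1624513*√2051/2051 + 1*(3/994679) = -1624513*√2051/2051 + 3/994679 = 3/994679 - 1624513*√2051/2051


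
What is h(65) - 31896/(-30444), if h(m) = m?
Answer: 167563/2537 ≈ 66.048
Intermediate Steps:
h(65) - 31896/(-30444) = 65 - 31896/(-30444) = 65 - 31896*(-1/30444) = 65 + 2658/2537 = 167563/2537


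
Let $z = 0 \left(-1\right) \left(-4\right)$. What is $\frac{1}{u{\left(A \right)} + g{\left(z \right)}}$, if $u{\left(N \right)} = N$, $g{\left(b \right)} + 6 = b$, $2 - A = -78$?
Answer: $\frac{1}{74} \approx 0.013514$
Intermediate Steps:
$z = 0$ ($z = 0 \left(-4\right) = 0$)
$A = 80$ ($A = 2 - -78 = 2 + 78 = 80$)
$g{\left(b \right)} = -6 + b$
$\frac{1}{u{\left(A \right)} + g{\left(z \right)}} = \frac{1}{80 + \left(-6 + 0\right)} = \frac{1}{80 - 6} = \frac{1}{74}$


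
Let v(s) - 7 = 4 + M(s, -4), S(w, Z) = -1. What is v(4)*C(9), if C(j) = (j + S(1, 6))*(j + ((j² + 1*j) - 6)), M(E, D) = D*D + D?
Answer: 17112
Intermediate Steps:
M(E, D) = D + D² (M(E, D) = D² + D = D + D²)
v(s) = 23 (v(s) = 7 + (4 - 4*(1 - 4)) = 7 + (4 - 4*(-3)) = 7 + (4 + 12) = 7 + 16 = 23)
C(j) = (-1 + j)*(-6 + j² + 2*j) (C(j) = (j - 1)*(j + ((j² + 1*j) - 6)) = (-1 + j)*(j + ((j² + j) - 6)) = (-1 + j)*(j + ((j + j²) - 6)) = (-1 + j)*(j + (-6 + j + j²)) = (-1 + j)*(-6 + j² + 2*j))
v(4)*C(9) = 23*(6 + 9² + 9³ - 8*9) = 23*(6 + 81 + 729 - 72) = 23*744 = 17112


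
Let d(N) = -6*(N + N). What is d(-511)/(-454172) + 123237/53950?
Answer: 13909993341/6125644850 ≈ 2.2708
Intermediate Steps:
d(N) = -12*N
d(-511)/(-454172) + 123237/53950 = -12*(-511)/(-454172) + 123237/53950 = 6132*(-1/454172) + 123237*(1/53950) = -1533/113543 + 123237/53950 = 13909993341/6125644850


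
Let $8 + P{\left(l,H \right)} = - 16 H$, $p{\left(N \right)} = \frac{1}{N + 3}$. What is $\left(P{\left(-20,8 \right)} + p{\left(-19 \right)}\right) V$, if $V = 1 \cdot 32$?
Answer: $-4354$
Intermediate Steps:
$p{\left(N \right)} = \frac{1}{3 + N}$
$P{\left(l,H \right)} = -8 - 16 H$
$V = 32$
$\left(P{\left(-20,8 \right)} + p{\left(-19 \right)}\right) V = \left(\left(-8 - 128\right) + \frac{1}{3 - 19}\right) 32 = \left(\left(-8 - 128\right) + \frac{1}{-16}\right) 32 = \left(-136 - \frac{1}{16}\right) 32 = \left(- \frac{2177}{16}\right) 32 = -4354$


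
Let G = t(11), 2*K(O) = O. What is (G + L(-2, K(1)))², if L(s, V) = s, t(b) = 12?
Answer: 100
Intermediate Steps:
K(O) = O/2
G = 12
(G + L(-2, K(1)))² = (12 - 2)² = 10² = 100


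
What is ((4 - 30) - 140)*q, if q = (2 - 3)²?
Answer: -166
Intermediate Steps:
q = 1 (q = (-1)² = 1)
((4 - 30) - 140)*q = ((4 - 30) - 140)*1 = (-26 - 140)*1 = -166*1 = -166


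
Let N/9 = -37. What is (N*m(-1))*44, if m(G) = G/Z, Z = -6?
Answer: -2442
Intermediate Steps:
m(G) = -G/6 (m(G) = G/(-6) = G*(-⅙) = -G/6)
N = -333 (N = 9*(-37) = -333)
(N*m(-1))*44 = -(-111)*(-1)/2*44 = -333*⅙*44 = -111/2*44 = -2442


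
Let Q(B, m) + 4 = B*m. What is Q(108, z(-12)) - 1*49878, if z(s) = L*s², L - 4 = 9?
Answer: 152294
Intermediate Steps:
L = 13 (L = 4 + 9 = 13)
z(s) = 13*s²
Q(B, m) = -4 + B*m
Q(108, z(-12)) - 1*49878 = (-4 + 108*(13*(-12)²)) - 1*49878 = (-4 + 108*(13*144)) - 49878 = (-4 + 108*1872) - 49878 = (-4 + 202176) - 49878 = 202172 - 49878 = 152294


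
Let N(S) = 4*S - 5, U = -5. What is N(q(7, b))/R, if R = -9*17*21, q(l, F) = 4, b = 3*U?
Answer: -11/3213 ≈ -0.0034236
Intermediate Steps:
b = -15 (b = 3*(-5) = -15)
N(S) = -5 + 4*S
R = -3213 (R = -153*21 = -3213)
N(q(7, b))/R = (-5 + 4*4)/(-3213) = (-5 + 16)*(-1/3213) = 11*(-1/3213) = -11/3213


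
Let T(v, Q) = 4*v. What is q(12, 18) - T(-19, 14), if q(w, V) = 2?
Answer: 78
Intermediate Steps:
q(12, 18) - T(-19, 14) = 2 - 4*(-19) = 2 - 1*(-76) = 2 + 76 = 78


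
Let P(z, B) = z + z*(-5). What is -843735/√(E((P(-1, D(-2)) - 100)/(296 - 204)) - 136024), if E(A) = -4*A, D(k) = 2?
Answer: 843735*I*√17988622/1564228 ≈ 2287.7*I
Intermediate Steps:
P(z, B) = -4*z (P(z, B) = z - 5*z = -4*z)
-843735/√(E((P(-1, D(-2)) - 100)/(296 - 204)) - 136024) = -843735/√(-4*(-4*(-1) - 100)/(296 - 204) - 136024) = -843735/√(-4*(4 - 100)/92 - 136024) = -843735/√(-(-384)/92 - 136024) = -843735/√(-4*(-24/23) - 136024) = -843735/√(96/23 - 136024) = -843735*(-I*√17988622/1564228) = -(-843735)*I*√17988622/1564228 = 843735*I*√17988622/1564228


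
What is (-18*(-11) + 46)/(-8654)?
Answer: -122/4327 ≈ -0.028195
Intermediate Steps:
(-18*(-11) + 46)/(-8654) = (198 + 46)*(-1/8654) = 244*(-1/8654) = -122/4327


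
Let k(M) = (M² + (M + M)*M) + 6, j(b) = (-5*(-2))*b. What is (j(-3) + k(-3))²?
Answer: 9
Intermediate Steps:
j(b) = 10*b
k(M) = 6 + 3*M² (k(M) = (M² + (2*M)*M) + 6 = (M² + 2*M²) + 6 = 3*M² + 6 = 6 + 3*M²)
(j(-3) + k(-3))² = (10*(-3) + (6 + 3*(-3)²))² = (-30 + (6 + 3*9))² = (-30 + (6 + 27))² = (-30 + 33)² = 3² = 9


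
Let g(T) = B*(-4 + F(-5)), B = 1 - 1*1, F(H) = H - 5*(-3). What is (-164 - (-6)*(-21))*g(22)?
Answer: 0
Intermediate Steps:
F(H) = 15 + H (F(H) = H + 15 = 15 + H)
B = 0 (B = 1 - 1 = 0)
g(T) = 0 (g(T) = 0*(-4 + (15 - 5)) = 0*(-4 + 10) = 0*6 = 0)
(-164 - (-6)*(-21))*g(22) = (-164 - (-6)*(-21))*0 = (-164 - 1*126)*0 = (-164 - 126)*0 = -290*0 = 0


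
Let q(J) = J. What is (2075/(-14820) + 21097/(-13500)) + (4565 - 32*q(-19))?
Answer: 8621845333/1667250 ≈ 5171.3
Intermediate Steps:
(2075/(-14820) + 21097/(-13500)) + (4565 - 32*q(-19)) = (2075/(-14820) + 21097/(-13500)) + (4565 - 32*(-19)) = (2075*(-1/14820) + 21097*(-1/13500)) + (4565 + 608) = (-415/2964 - 21097/13500) + 5173 = -2838917/1667250 + 5173 = 8621845333/1667250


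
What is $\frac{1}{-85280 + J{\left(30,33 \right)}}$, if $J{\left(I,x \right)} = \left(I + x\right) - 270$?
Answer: $- \frac{1}{85487} \approx -1.1698 \cdot 10^{-5}$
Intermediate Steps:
$J{\left(I,x \right)} = -270 + I + x$
$\frac{1}{-85280 + J{\left(30,33 \right)}} = \frac{1}{-85280 + \left(-270 + 30 + 33\right)} = \frac{1}{-85280 - 207} = \frac{1}{-85487} = - \frac{1}{85487}$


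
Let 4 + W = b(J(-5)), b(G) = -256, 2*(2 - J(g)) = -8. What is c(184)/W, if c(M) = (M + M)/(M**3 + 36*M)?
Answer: -1/4405960 ≈ -2.2697e-7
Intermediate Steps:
J(g) = 6 (J(g) = 2 - 1/2*(-8) = 2 + 4 = 6)
W = -260 (W = -4 - 256 = -260)
c(M) = 2*M/(M**3 + 36*M) (c(M) = (2*M)/(M**3 + 36*M) = 2*M/(M**3 + 36*M))
c(184)/W = (2/(36 + 184**2))/(-260) = (2/(36 + 33856))*(-1/260) = (2/33892)*(-1/260) = (2*(1/33892))*(-1/260) = (1/16946)*(-1/260) = -1/4405960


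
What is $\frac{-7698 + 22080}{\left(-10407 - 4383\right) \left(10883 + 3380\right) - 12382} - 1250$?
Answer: $- \frac{131851352191}{105481076} \approx -1250.0$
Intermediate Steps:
$\frac{-7698 + 22080}{\left(-10407 - 4383\right) \left(10883 + 3380\right) - 12382} - 1250 = \frac{14382}{\left(-14790\right) 14263 - 12382} - 1250 = \frac{14382}{-210949770 - 12382} - 1250 = \frac{14382}{-210962152} - 1250 = 14382 \left(- \frac{1}{210962152}\right) - 1250 = - \frac{7191}{105481076} - 1250 = - \frac{131851352191}{105481076}$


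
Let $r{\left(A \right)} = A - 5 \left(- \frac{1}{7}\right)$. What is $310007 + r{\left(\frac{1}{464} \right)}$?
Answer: $\frac{1006905063}{3248} \approx 3.1001 \cdot 10^{5}$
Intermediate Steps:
$r{\left(A \right)} = \frac{5}{7} + A$ ($r{\left(A \right)} = A - 5 \left(\left(-1\right) \frac{1}{7}\right) = A - - \frac{5}{7} = A + \frac{5}{7} = \frac{5}{7} + A$)
$310007 + r{\left(\frac{1}{464} \right)} = 310007 + \left(\frac{5}{7} + \frac{1}{464}\right) = 310007 + \frac{2327}{3248} = \frac{1006905063}{3248}$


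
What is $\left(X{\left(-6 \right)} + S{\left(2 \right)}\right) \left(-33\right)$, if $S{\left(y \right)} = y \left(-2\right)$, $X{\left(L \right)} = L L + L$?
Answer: $-858$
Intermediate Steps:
$X{\left(L \right)} = L + L^{2}$ ($X{\left(L \right)} = L^{2} + L = L + L^{2}$)
$S{\left(y \right)} = - 2 y$
$\left(X{\left(-6 \right)} + S{\left(2 \right)}\right) \left(-33\right) = \left(- 6 \left(1 - 6\right) - 4\right) \left(-33\right) = \left(\left(-6\right) \left(-5\right) - 4\right) \left(-33\right) = \left(30 - 4\right) \left(-33\right) = 26 \left(-33\right) = -858$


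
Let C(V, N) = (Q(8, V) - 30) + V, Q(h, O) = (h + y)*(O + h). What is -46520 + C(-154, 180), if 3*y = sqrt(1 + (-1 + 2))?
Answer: -47872 - 146*sqrt(2)/3 ≈ -47941.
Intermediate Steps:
y = sqrt(2)/3 (y = sqrt(1 + (-1 + 2))/3 = sqrt(1 + 1)/3 = sqrt(2)/3 ≈ 0.47140)
Q(h, O) = (O + h)*(h + sqrt(2)/3) (Q(h, O) = (h + sqrt(2)/3)*(O + h) = (O + h)*(h + sqrt(2)/3))
C(V, N) = 34 + 9*V + 8*sqrt(2)/3 + V*sqrt(2)/3 (C(V, N) = ((8**2 + V*8 + V*sqrt(2)/3 + (1/3)*8*sqrt(2)) - 30) + V = ((64 + 8*V + V*sqrt(2)/3 + 8*sqrt(2)/3) - 30) + V = ((64 + 8*V + 8*sqrt(2)/3 + V*sqrt(2)/3) - 30) + V = (34 + 8*V + 8*sqrt(2)/3 + V*sqrt(2)/3) + V = 34 + 9*V + 8*sqrt(2)/3 + V*sqrt(2)/3)
-46520 + C(-154, 180) = -46520 + (34 + 9*(-154) + 8*sqrt(2)/3 + (1/3)*(-154)*sqrt(2)) = -46520 + (34 - 1386 + 8*sqrt(2)/3 - 154*sqrt(2)/3) = -46520 + (-1352 - 146*sqrt(2)/3) = -47872 - 146*sqrt(2)/3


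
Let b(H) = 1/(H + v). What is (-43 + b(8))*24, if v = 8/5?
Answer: -2059/2 ≈ -1029.5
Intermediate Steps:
v = 8/5 (v = 8*(1/5) = 8/5 ≈ 1.6000)
b(H) = 1/(8/5 + H) (b(H) = 1/(H + 8/5) = 1/(8/5 + H))
(-43 + b(8))*24 = (-43 + 5/(8 + 5*8))*24 = (-43 + 5/(8 + 40))*24 = (-43 + 5/48)*24 = -2059/48*24 = -2059/2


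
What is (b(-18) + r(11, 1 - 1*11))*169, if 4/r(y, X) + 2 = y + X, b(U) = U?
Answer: -3718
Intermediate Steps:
r(y, X) = 4/(-2 + X + y) (r(y, X) = 4/(-2 + (y + X)) = 4/(-2 + (X + y)) = 4/(-2 + X + y))
(b(-18) + r(11, 1 - 1*11))*169 = (-18 + 4/(-2 + (1 - 1*11) + 11))*169 = (-18 + 4/(-2 + (1 - 11) + 11))*169 = (-18 + 4/(-2 - 10 + 11))*169 = (-18 + 4/(-1))*169 = (-18 + 4*(-1))*169 = (-18 - 4)*169 = -22*169 = -3718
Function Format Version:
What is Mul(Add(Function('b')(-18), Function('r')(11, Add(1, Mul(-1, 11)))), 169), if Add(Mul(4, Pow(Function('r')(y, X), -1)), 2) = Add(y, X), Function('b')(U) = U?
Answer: -3718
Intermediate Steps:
Function('r')(y, X) = Mul(4, Pow(Add(-2, X, y), -1)) (Function('r')(y, X) = Mul(4, Pow(Add(-2, Add(y, X)), -1)) = Mul(4, Pow(Add(-2, Add(X, y)), -1)) = Mul(4, Pow(Add(-2, X, y), -1)))
Mul(Add(Function('b')(-18), Function('r')(11, Add(1, Mul(-1, 11)))), 169) = Mul(Add(-18, Mul(4, Pow(Add(-2, Add(1, Mul(-1, 11)), 11), -1))), 169) = Mul(Add(-18, Mul(4, Pow(Add(-2, Add(1, -11), 11), -1))), 169) = Mul(Add(-18, Mul(4, Pow(Add(-2, -10, 11), -1))), 169) = Mul(Add(-18, Mul(4, Pow(-1, -1))), 169) = Mul(Add(-18, Mul(4, -1)), 169) = Mul(Add(-18, -4), 169) = Mul(-22, 169) = -3718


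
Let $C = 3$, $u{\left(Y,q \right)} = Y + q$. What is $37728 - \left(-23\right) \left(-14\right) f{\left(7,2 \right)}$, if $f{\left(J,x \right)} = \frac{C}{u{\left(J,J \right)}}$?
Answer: $37659$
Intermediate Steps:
$f{\left(J,x \right)} = \frac{3}{2 J}$ ($f{\left(J,x \right)} = \frac{3}{J + J} = \frac{3}{2 J}$)
$37728 - \left(-23\right) \left(-14\right) f{\left(7,2 \right)} = 37728 - \left(-23\right) \left(-14\right) \frac{3}{2 \cdot 7} = 37728 - 322 \cdot \frac{3}{2} \cdot \frac{1}{7} = 37728 - 322 \cdot \frac{3}{14} = 37728 - 69 = 37659$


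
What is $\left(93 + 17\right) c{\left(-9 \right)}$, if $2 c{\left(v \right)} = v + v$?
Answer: $-990$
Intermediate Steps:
$c{\left(v \right)} = v$ ($c{\left(v \right)} = \frac{v + v}{2} = \frac{2 v}{2} = v$)
$\left(93 + 17\right) c{\left(-9 \right)} = \left(93 + 17\right) \left(-9\right) = 110 \left(-9\right) = -990$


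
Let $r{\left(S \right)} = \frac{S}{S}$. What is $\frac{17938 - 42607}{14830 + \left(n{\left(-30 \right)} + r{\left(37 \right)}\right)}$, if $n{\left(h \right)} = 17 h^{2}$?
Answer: $- \frac{24669}{30131} \approx -0.81872$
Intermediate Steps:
$r{\left(S \right)} = 1$
$\frac{17938 - 42607}{14830 + \left(n{\left(-30 \right)} + r{\left(37 \right)}\right)} = \frac{17938 - 42607}{14830 + \left(17 \left(-30\right)^{2} + 1\right)} = - \frac{24669}{14830 + \left(17 \cdot 900 + 1\right)} = - \frac{24669}{14830 + \left(15300 + 1\right)} = - \frac{24669}{14830 + 15301} = - \frac{24669}{30131}$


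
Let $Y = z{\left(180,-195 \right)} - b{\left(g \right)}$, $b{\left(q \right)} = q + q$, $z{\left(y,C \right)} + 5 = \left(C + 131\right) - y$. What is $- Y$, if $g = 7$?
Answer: $263$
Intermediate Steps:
$z{\left(y,C \right)} = 126 + C - y$ ($z{\left(y,C \right)} = -5 - \left(-131 + y - C\right) = -5 + \left(131 + C - y\right) = 126 + C - y$)
$b{\left(q \right)} = 2 q$
$Y = -263$ ($Y = \left(126 - 195 - 180\right) - 2 \cdot 7 = \left(126 - 195 - 180\right) - 14 = -249 - 14 = -263$)
$- Y = \left(-1\right) \left(-263\right) = 263$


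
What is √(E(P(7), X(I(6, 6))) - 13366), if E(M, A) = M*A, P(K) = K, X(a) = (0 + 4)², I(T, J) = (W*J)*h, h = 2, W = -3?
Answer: 47*I*√6 ≈ 115.13*I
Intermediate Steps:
I(T, J) = -6*J (I(T, J) = -3*J*2 = -6*J)
X(a) = 16 (X(a) = 4² = 16)
E(M, A) = A*M
√(E(P(7), X(I(6, 6))) - 13366) = √(16*7 - 13366) = √(112 - 13366) = √(-13254) = 47*I*√6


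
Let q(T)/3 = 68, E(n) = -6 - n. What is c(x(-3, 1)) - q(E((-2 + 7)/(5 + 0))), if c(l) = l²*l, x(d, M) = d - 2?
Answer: -329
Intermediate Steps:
x(d, M) = -2 + d
c(l) = l³
q(T) = 204 (q(T) = 3*68 = 204)
c(x(-3, 1)) - q(E((-2 + 7)/(5 + 0))) = (-2 - 3)³ - 1*204 = (-5)³ - 204 = -125 - 204 = -329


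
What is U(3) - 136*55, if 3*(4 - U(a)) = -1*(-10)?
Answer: -22438/3 ≈ -7479.3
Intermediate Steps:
U(a) = ⅔ (U(a) = 4 - (-1)*(-10)/3 = 4 - ⅓*10 = 4 - 10/3 = ⅔)
U(3) - 136*55 = ⅔ - 136*55 = ⅔ - 7480 = -22438/3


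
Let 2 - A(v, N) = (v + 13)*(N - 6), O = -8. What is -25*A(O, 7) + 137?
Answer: 212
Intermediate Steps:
A(v, N) = 2 - (-6 + N)*(13 + v) (A(v, N) = 2 - (v + 13)*(N - 6) = 2 - (13 + v)*(-6 + N) = 2 - (-6 + N)*(13 + v))
-25*A(O, 7) + 137 = -25*(80 - 13*7 + 6*(-8) - 1*7*(-8)) + 137 = -25*(80 - 91 - 48 + 56) + 137 = -25*(-3) + 137 = 75 + 137 = 212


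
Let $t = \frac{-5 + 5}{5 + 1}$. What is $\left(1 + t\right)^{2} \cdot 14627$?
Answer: $14627$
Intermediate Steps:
$t = 0$ ($t = \frac{0}{6} = 0 \cdot \frac{1}{6} = 0$)
$\left(1 + t\right)^{2} \cdot 14627 = \left(1 + 0\right)^{2} \cdot 14627 = 1^{2} \cdot 14627 = 1 \cdot 14627 = 14627$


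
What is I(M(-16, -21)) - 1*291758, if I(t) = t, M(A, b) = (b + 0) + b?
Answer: -291800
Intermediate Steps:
M(A, b) = 2*b (M(A, b) = b + b = 2*b)
I(M(-16, -21)) - 1*291758 = 2*(-21) - 1*291758 = -42 - 291758 = -291800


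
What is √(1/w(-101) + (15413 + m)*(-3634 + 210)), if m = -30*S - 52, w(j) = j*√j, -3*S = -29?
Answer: √(-526403263904 + I*√101)/101 ≈ 6.8572e-8 + 7183.5*I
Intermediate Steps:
S = 29/3 (S = -⅓*(-29) = 29/3 ≈ 9.6667)
w(j) = j^(3/2)
m = -342 (m = -30*29/3 - 52 = -290 - 52 = -342)
√(1/w(-101) + (15413 + m)*(-3634 + 210)) = √(1/((-101)^(3/2)) + (15413 - 342)*(-3634 + 210)) = √(1/(-101*I*√101) + 15071*(-3424)) = √(I*√101/10201 - 51603104) = √(-51603104 + I*√101/10201)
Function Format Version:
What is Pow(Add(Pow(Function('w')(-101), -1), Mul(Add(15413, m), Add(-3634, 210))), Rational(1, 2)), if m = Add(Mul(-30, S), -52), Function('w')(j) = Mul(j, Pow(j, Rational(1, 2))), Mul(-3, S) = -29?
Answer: Mul(Rational(1, 101), Pow(Add(-526403263904, Mul(I, Pow(101, Rational(1, 2)))), Rational(1, 2))) ≈ Add(6.8572e-8, Mul(7183.5, I))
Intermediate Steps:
S = Rational(29, 3) (S = Mul(Rational(-1, 3), -29) = Rational(29, 3) ≈ 9.6667)
Function('w')(j) = Pow(j, Rational(3, 2))
m = -342 (m = Add(Mul(-30, Rational(29, 3)), -52) = Add(-290, -52) = -342)
Pow(Add(Pow(Function('w')(-101), -1), Mul(Add(15413, m), Add(-3634, 210))), Rational(1, 2)) = Pow(Add(Pow(Pow(-101, Rational(3, 2)), -1), Mul(Add(15413, -342), Add(-3634, 210))), Rational(1, 2)) = Pow(Add(Pow(Mul(-101, I, Pow(101, Rational(1, 2))), -1), Mul(15071, -3424)), Rational(1, 2)) = Pow(Add(Mul(Rational(1, 10201), I, Pow(101, Rational(1, 2))), -51603104), Rational(1, 2)) = Pow(Add(-51603104, Mul(Rational(1, 10201), I, Pow(101, Rational(1, 2)))), Rational(1, 2))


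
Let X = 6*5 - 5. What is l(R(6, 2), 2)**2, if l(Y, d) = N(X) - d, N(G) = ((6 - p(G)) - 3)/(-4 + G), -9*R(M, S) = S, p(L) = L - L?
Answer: 169/49 ≈ 3.4490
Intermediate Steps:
p(L) = 0
R(M, S) = -S/9
X = 25 (X = 30 - 5 = 25)
N(G) = 3/(-4 + G) (N(G) = ((6 - 1*0) - 3)/(-4 + G) = ((6 + 0) - 3)/(-4 + G) = (6 - 3)/(-4 + G) = 3/(-4 + G))
l(Y, d) = 1/7 - d (l(Y, d) = 3/(-4 + 25) - d = 3/21 - d = 3*(1/21) - d = 1/7 - d)
l(R(6, 2), 2)**2 = (1/7 - 1*2)**2 = (1/7 - 2)**2 = (-13/7)**2 = 169/49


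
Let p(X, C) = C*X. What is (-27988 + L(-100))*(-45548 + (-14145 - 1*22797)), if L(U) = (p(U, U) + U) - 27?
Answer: 1494306350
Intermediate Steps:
L(U) = -27 + U + U² (L(U) = (U*U + U) - 27 = (U² + U) - 27 = (U + U²) - 27 = -27 + U + U²)
(-27988 + L(-100))*(-45548 + (-14145 - 1*22797)) = (-27988 + (-27 - 100 + (-100)²))*(-45548 + (-14145 - 1*22797)) = (-27988 + (-27 - 100 + 10000))*(-45548 + (-14145 - 22797)) = (-27988 + 9873)*(-45548 - 36942) = -18115*(-82490) = 1494306350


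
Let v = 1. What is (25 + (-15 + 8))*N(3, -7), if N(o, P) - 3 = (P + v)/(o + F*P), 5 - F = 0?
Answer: 459/8 ≈ 57.375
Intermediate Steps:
F = 5 (F = 5 - 1*0 = 5 + 0 = 5)
N(o, P) = 3 + (1 + P)/(o + 5*P) (N(o, P) = 3 + (P + 1)/(o + 5*P) = 3 + (1 + P)/(o + 5*P))
(25 + (-15 + 8))*N(3, -7) = (25 + (-15 + 8))*((1 + 3*3 + 16*(-7))/(3 + 5*(-7))) = (25 - 7)*((1 + 9 - 112)/(3 - 35)) = 18*(-102/(-32)) = 18*(-1/32*(-102)) = 18*(51/16) = 459/8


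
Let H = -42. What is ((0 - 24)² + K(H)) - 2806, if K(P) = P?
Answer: -2272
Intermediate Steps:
((0 - 24)² + K(H)) - 2806 = ((0 - 24)² - 42) - 2806 = ((-24)² - 42) - 2806 = (576 - 42) - 2806 = 534 - 2806 = -2272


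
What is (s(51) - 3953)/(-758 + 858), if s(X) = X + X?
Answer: -3851/100 ≈ -38.510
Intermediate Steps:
s(X) = 2*X
(s(51) - 3953)/(-758 + 858) = (2*51 - 3953)/(-758 + 858) = (102 - 3953)/100 = -3851*1/100 = -3851/100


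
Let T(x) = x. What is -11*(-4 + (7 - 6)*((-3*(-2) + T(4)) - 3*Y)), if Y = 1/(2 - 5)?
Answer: -77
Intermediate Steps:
Y = -1/3 (Y = 1/(-3) = -1/3 ≈ -0.33333)
-11*(-4 + (7 - 6)*((-3*(-2) + T(4)) - 3*Y)) = -11*(-4 + (7 - 6)*((-3*(-2) + 4) - 3*(-1/3))) = -11*(-4 + 1*((6 + 4) + 1)) = -11*(-4 + 1*(10 + 1)) = -11*(-4 + 1*11) = -11*(-4 + 11) = -11*7 = -77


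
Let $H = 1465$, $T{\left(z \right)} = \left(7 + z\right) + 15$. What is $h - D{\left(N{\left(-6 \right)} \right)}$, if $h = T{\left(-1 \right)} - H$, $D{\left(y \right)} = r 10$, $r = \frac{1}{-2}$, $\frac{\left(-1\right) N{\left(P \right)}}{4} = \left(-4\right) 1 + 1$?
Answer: $-1439$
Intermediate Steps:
$N{\left(P \right)} = 12$ ($N{\left(P \right)} = - 4 \left(\left(-4\right) 1 + 1\right) = - 4 \left(-4 + 1\right) = \left(-4\right) \left(-3\right) = 12$)
$T{\left(z \right)} = 22 + z$
$r = - \frac{1}{2} \approx -0.5$
$D{\left(y \right)} = -5$ ($D{\left(y \right)} = \left(- \frac{1}{2}\right) 10 = -5$)
$h = -1444$ ($h = \left(22 - 1\right) - 1465 = 21 - 1465 = -1444$)
$h - D{\left(N{\left(-6 \right)} \right)} = -1444 - -5 = -1444 + 5 = -1439$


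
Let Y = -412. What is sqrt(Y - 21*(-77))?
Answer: sqrt(1205) ≈ 34.713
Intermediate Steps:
sqrt(Y - 21*(-77)) = sqrt(-412 - 21*(-77)) = sqrt(-412 + 1617) = sqrt(1205)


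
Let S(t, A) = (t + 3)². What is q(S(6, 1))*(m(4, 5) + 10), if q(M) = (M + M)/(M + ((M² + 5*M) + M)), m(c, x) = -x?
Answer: 5/44 ≈ 0.11364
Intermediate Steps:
S(t, A) = (3 + t)²
q(M) = 2*M/(M² + 7*M) (q(M) = (2*M)/(M + (M² + 6*M)) = (2*M)/(M² + 7*M) = 2*M/(M² + 7*M))
q(S(6, 1))*(m(4, 5) + 10) = (2/(7 + (3 + 6)²))*(-1*5 + 10) = (2/(7 + 9²))*(-5 + 10) = (2/(7 + 81))*5 = (2/88)*5 = (2*(1/88))*5 = (1/44)*5 = 5/44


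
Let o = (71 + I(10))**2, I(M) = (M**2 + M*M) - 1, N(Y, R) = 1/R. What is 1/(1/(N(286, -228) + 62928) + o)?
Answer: 14347583/1045938800928 ≈ 1.3717e-5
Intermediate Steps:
I(M) = -1 + 2*M**2 (I(M) = (M**2 + M**2) - 1 = 2*M**2 - 1 = -1 + 2*M**2)
o = 72900 (o = (71 + (-1 + 2*10**2))**2 = (71 + (-1 + 2*100))**2 = (71 + (-1 + 200))**2 = (71 + 199)**2 = 270**2 = 72900)
1/(1/(N(286, -228) + 62928) + o) = 1/(1/(1/(-228) + 62928) + 72900) = 1/(1/(-1/228 + 62928) + 72900) = 1/(1/(14347583/228) + 72900) = 1/(228/14347583 + 72900) = 1/(1045938800928/14347583) = 14347583/1045938800928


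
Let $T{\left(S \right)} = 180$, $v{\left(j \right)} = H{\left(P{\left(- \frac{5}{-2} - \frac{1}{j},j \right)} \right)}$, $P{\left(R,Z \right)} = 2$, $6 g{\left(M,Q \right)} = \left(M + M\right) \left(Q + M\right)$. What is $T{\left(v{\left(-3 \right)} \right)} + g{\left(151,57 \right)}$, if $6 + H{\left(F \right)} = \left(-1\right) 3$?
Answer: $\frac{31948}{3} \approx 10649.0$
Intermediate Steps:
$g{\left(M,Q \right)} = \frac{M \left(M + Q\right)}{3}$ ($g{\left(M,Q \right)} = \frac{\left(M + M\right) \left(Q + M\right)}{6} = \frac{2 M \left(M + Q\right)}{6} = \frac{M \left(M + Q\right)}{3}$)
$H{\left(F \right)} = -9$ ($H{\left(F \right)} = -6 - 3 = -9$)
$v{\left(j \right)} = -9$
$T{\left(v{\left(-3 \right)} \right)} + g{\left(151,57 \right)} = 180 + \frac{1}{3} \cdot 151 \left(151 + 57\right) = 180 + \frac{1}{3} \cdot 151 \cdot 208 = 180 + \frac{31408}{3} = \frac{31948}{3}$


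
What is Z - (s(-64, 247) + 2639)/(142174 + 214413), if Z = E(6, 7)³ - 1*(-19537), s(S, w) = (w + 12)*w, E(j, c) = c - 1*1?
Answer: 1006228057/50941 ≈ 19753.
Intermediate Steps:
E(j, c) = -1 + c (E(j, c) = c - 1 = -1 + c)
s(S, w) = w*(12 + w) (s(S, w) = (12 + w)*w = w*(12 + w))
Z = 19753 (Z = (-1 + 7)³ - 1*(-19537) = 6³ + 19537 = 216 + 19537 = 19753)
Z - (s(-64, 247) + 2639)/(142174 + 214413) = 19753 - (247*(12 + 247) + 2639)/(142174 + 214413) = 19753 - (247*259 + 2639)/356587 = 19753 - (63973 + 2639)/356587 = 19753 - 66612/356587 = 19753 - 1*9516/50941 = 19753 - 9516/50941 = 1006228057/50941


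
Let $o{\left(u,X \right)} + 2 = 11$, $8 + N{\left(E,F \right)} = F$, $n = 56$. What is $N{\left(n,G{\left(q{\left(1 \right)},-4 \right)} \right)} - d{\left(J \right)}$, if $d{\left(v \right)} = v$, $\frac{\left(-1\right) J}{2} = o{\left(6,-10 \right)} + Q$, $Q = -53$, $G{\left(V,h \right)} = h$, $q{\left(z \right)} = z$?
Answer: $-100$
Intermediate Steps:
$N{\left(E,F \right)} = -8 + F$
$o{\left(u,X \right)} = 9$ ($o{\left(u,X \right)} = -2 + 11 = 9$)
$J = 88$ ($J = - 2 \left(9 - 53\right) = \left(-2\right) \left(-44\right) = 88$)
$N{\left(n,G{\left(q{\left(1 \right)},-4 \right)} \right)} - d{\left(J \right)} = \left(-8 - 4\right) - 88 = -12 - 88 = -100$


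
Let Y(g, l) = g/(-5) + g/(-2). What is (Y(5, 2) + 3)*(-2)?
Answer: 1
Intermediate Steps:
Y(g, l) = -7*g/10 (Y(g, l) = g*(-⅕) + g*(-½) = -g/5 - g/2 = -7*g/10)
(Y(5, 2) + 3)*(-2) = (-7/10*5 + 3)*(-2) = (-7/2 + 3)*(-2) = -½*(-2) = 1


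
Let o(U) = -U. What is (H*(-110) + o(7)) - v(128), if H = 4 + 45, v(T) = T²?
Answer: -21781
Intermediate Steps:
H = 49
(H*(-110) + o(7)) - v(128) = (49*(-110) - 1*7) - 1*128² = (-5390 - 7) - 1*16384 = -5397 - 16384 = -21781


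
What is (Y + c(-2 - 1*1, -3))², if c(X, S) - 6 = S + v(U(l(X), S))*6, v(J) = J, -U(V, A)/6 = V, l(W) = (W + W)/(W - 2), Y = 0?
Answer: 40401/25 ≈ 1616.0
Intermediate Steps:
l(W) = 2*W/(-2 + W) (l(W) = (2*W)/(-2 + W) = 2*W/(-2 + W))
U(V, A) = -6*V
c(X, S) = 6 + S - 72*X/(-2 + X) (c(X, S) = 6 + (S - 12*X/(-2 + X)*6) = 6 + (S - 72*X/(-2 + X)) = 6 + S - 72*X/(-2 + X))
(Y + c(-2 - 1*1, -3))² = (0 + (-72*(-2 - 1*1) + (-2 + (-2 - 1*1))*(6 - 3))/(-2 + (-2 - 1*1)))² = (0 + (-72*(-2 - 1) + (-2 + (-2 - 1))*3)/(-2 + (-2 - 1)))² = (0 + (-72*(-3) + (-2 - 3)*3)/(-2 - 3))² = (0 + (216 - 5*3)/(-5))² = (0 - (216 - 15)/5)² = (0 - ⅕*201)² = (0 - 201/5)² = (-201/5)² = 40401/25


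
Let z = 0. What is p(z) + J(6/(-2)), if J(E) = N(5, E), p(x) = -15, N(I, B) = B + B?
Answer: -21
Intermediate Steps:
N(I, B) = 2*B
J(E) = 2*E
p(z) + J(6/(-2)) = -15 + 2*(6/(-2)) = -15 + 2*(6*(-½)) = -15 + 2*(-3) = -15 - 6 = -21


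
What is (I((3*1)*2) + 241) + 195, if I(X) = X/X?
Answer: 437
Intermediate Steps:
I(X) = 1
(I((3*1)*2) + 241) + 195 = (1 + 241) + 195 = 242 + 195 = 437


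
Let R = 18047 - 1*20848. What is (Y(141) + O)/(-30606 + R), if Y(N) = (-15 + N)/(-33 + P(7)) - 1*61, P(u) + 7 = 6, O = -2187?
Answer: 38279/567919 ≈ 0.067402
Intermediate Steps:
P(u) = -1 (P(u) = -7 + 6 = -1)
Y(N) = -2059/34 - N/34 (Y(N) = (-15 + N)/(-33 - 1) - 1*61 = (-15 + N)/(-34) - 61 = (-15 + N)*(-1/34) - 61 = (15/34 - N/34) - 61 = -2059/34 - N/34)
R = -2801 (R = 18047 - 20848 = -2801)
(Y(141) + O)/(-30606 + R) = ((-2059/34 - 1/34*141) - 2187)/(-30606 - 2801) = ((-2059/34 - 141/34) - 2187)/(-33407) = (-1100/17 - 2187)*(-1/33407) = -38279/17*(-1/33407) = 38279/567919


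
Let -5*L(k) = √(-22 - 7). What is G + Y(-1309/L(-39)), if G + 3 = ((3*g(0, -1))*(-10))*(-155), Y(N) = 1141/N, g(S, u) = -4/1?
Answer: -18603 + 163*I*√29/935 ≈ -18603.0 + 0.9388*I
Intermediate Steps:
L(k) = -I*√29/5 (L(k) = -√(-22 - 7)/5 = -I*√29/5)
g(S, u) = -4 (g(S, u) = -4*1 = -4)
G = -18603 (G = -3 + ((3*(-4))*(-10))*(-155) = -3 - 12*(-10)*(-155) = -3 + 120*(-155) = -3 - 18600 = -18603)
G + Y(-1309/L(-39)) = -18603 + 1141/((-1309*5*I*√29/29)) = -18603 + 1141/((-6545*I*√29/29)) = -18603 + 1141*(I*√29/6545) = -18603 + 163*I*√29/935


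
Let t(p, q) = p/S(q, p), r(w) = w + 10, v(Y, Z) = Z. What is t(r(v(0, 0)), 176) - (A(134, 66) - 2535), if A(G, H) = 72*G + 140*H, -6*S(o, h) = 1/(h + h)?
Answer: -17553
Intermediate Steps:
r(w) = 10 + w
S(o, h) = -1/(12*h) (S(o, h) = -1/(6*(h + h)) = -1/(2*h)/6 = -1/(12*h))
t(p, q) = -12*p**2 (t(p, q) = p/((-1/(12*p))) = p*(-12*p) = -12*p**2)
t(r(v(0, 0)), 176) - (A(134, 66) - 2535) = -12*(10 + 0)**2 - ((72*134 + 140*66) - 2535) = -12*10**2 - ((9648 + 9240) - 2535) = -12*100 - (18888 - 2535) = -1200 - 1*16353 = -1200 - 16353 = -17553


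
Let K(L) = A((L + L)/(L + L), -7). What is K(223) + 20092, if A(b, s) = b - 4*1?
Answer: 20089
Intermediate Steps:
A(b, s) = -4 + b (A(b, s) = b - 4 = -4 + b)
K(L) = -3 (K(L) = -4 + (L + L)/(L + L) = -4 + (2*L)/((2*L)) = -4 + (2*L)*(1/(2*L)) = -4 + 1 = -3)
K(223) + 20092 = -3 + 20092 = 20089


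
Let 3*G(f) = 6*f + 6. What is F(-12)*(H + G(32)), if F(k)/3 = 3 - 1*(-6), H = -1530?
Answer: -39528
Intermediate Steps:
F(k) = 27 (F(k) = 3*(3 - 1*(-6)) = 3*(3 + 6) = 3*9 = 27)
G(f) = 2 + 2*f (G(f) = (6*f + 6)/3 = (6 + 6*f)/3 = 2 + 2*f)
F(-12)*(H + G(32)) = 27*(-1530 + (2 + 2*32)) = 27*(-1530 + (2 + 64)) = 27*(-1530 + 66) = 27*(-1464) = -39528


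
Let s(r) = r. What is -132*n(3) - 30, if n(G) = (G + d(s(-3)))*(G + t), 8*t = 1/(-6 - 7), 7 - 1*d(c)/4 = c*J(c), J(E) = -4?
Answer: 173691/26 ≈ 6680.4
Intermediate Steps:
d(c) = 28 + 16*c (d(c) = 28 - 4*c*(-4) = 28 - (-16)*c = 28 + 16*c)
t = -1/104 (t = 1/(8*(-6 - 7)) = (1/8)/(-13) = (1/8)*(-1/13) = -1/104 ≈ -0.0096154)
n(G) = (-20 + G)*(-1/104 + G) (n(G) = (G + (28 + 16*(-3)))*(G - 1/104) = (G + (28 - 48))*(-1/104 + G) = (G - 20)*(-1/104 + G) = (-20 + G)*(-1/104 + G))
-132*n(3) - 30 = -132*(5/26 + 3**2 - 2081/104*3) - 30 = -132*(5/26 + 9 - 6243/104) - 30 = -132*(-5287/104) - 30 = 174471/26 - 30 = 173691/26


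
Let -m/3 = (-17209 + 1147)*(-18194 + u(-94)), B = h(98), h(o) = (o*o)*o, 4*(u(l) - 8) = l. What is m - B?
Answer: -878384159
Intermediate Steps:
u(l) = 8 + l/4
h(o) = o³ (h(o) = o²*o = o³)
B = 941192 (B = 98³ = 941192)
m = -877442967 (m = -3*(-17209 + 1147)*(-18194 + (8 + (¼)*(-94))) = -(-48186)*(-18194 + (8 - 47/2)) = -(-48186)*(-18194 - 31/2) = -(-48186)*(-36419)/2 = -3*292480989 = -877442967)
m - B = -877442967 - 1*941192 = -877442967 - 941192 = -878384159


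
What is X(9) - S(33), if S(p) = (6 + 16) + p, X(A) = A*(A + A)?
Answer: 107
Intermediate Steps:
X(A) = 2*A² (X(A) = A*(2*A) = 2*A²)
S(p) = 22 + p
X(9) - S(33) = 2*9² - (22 + 33) = 2*81 - 1*55 = 162 - 55 = 107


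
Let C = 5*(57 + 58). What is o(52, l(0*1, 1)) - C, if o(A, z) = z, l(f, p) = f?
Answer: -575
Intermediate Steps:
C = 575 (C = 5*115 = 575)
o(52, l(0*1, 1)) - C = 0*1 - 1*575 = 0 - 575 = -575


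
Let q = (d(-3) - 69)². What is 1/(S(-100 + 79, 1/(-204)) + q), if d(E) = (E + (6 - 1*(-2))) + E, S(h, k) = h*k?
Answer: 68/305259 ≈ 0.00022276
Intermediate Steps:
d(E) = 8 + 2*E (d(E) = (E + (6 + 2)) + E = (E + 8) + E = (8 + E) + E = 8 + 2*E)
q = 4489 (q = ((8 + 2*(-3)) - 69)² = ((8 - 6) - 69)² = (2 - 69)² = (-67)² = 4489)
1/(S(-100 + 79, 1/(-204)) + q) = 1/((-100 + 79)/(-204) + 4489) = 1/(-21*(-1/204) + 4489) = 1/(7/68 + 4489) = 1/(305259/68) = 68/305259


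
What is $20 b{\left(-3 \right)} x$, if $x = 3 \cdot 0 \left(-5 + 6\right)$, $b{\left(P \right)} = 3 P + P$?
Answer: $0$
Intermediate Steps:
$b{\left(P \right)} = 4 P$
$x = 0$ ($x = 0 \cdot 1 = 0$)
$20 b{\left(-3 \right)} x = 20 \cdot 4 \left(-3\right) 0 = 20 \left(-12\right) 0 = \left(-240\right) 0 = 0$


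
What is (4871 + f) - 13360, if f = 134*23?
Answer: -5407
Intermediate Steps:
f = 3082
(4871 + f) - 13360 = (4871 + 3082) - 13360 = 7953 - 13360 = -5407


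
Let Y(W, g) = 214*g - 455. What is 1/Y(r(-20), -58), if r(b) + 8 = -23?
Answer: -1/12867 ≈ -7.7718e-5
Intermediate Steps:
r(b) = -31 (r(b) = -8 - 23 = -31)
Y(W, g) = -455 + 214*g
1/Y(r(-20), -58) = 1/(-455 + 214*(-58)) = 1/(-455 - 12412) = 1/(-12867) = -1/12867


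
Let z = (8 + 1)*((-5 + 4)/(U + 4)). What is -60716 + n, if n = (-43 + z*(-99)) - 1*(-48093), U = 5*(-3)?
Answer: -12747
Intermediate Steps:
U = -15
z = 9/11 (z = (8 + 1)*((-5 + 4)/(-15 + 4)) = 9*(-1/(-11)) = 9*(-1*(-1/11)) = 9*(1/11) = 9/11 ≈ 0.81818)
n = 47969 (n = (-43 + (9/11)*(-99)) - 1*(-48093) = (-43 - 81) + 48093 = -124 + 48093 = 47969)
-60716 + n = -60716 + 47969 = -12747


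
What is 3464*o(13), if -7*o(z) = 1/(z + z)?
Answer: -1732/91 ≈ -19.033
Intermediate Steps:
o(z) = -1/(14*z) (o(z) = -1/(7*(z + z)) = -1/(2*z)/7 = -1/(14*z))
3464*o(13) = 3464*(-1/14/13) = 3464*(-1/14*1/13) = 3464*(-1/182) = -1732/91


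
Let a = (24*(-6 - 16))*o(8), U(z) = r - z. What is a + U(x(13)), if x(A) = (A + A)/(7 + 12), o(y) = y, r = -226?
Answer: -84576/19 ≈ -4451.4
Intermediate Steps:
x(A) = 2*A/19 (x(A) = (2*A)/19 = (2*A)*(1/19) = 2*A/19)
U(z) = -226 - z
a = -4224 (a = (24*(-6 - 16))*8 = (24*(-22))*8 = -528*8 = -4224)
a + U(x(13)) = -4224 + (-226 - 2*13/19) = -4224 + (-226 - 1*26/19) = -4224 + (-226 - 26/19) = -4224 - 4320/19 = -84576/19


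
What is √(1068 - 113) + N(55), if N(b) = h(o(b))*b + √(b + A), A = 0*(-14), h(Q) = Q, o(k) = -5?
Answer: -275 + √55 + √955 ≈ -236.68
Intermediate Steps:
A = 0
N(b) = √b - 5*b (N(b) = -5*b + √(b + 0) = -5*b + √b = √b - 5*b)
√(1068 - 113) + N(55) = √(1068 - 113) + (√55 - 5*55) = √955 + (√55 - 275) = √955 + (-275 + √55) = -275 + √55 + √955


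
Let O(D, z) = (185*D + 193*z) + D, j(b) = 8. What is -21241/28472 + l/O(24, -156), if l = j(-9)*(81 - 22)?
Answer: -139535747/182533992 ≈ -0.76444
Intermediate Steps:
O(D, z) = 186*D + 193*z
l = 472 (l = 8*(81 - 22) = 8*59 = 472)
-21241/28472 + l/O(24, -156) = -21241/28472 + 472/(186*24 + 193*(-156)) = -21241*1/28472 + 472/(4464 - 30108) = -21241/28472 + 472/(-25644) = -21241/28472 + 472*(-1/25644) = -21241/28472 - 118/6411 = -139535747/182533992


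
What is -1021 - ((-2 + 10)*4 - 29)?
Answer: -1024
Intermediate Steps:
-1021 - ((-2 + 10)*4 - 29) = -1021 - (8*4 - 29) = -1021 - (32 - 29) = -1021 - 1*3 = -1021 - 3 = -1024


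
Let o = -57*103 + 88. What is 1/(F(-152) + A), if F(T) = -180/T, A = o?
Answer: -38/219709 ≈ -0.00017296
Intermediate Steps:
o = -5783 (o = -5871 + 88 = -5783)
A = -5783
1/(F(-152) + A) = 1/(-180/(-152) - 5783) = 1/(-180*(-1/152) - 5783) = 1/(45/38 - 5783) = 1/(-219709/38) = -38/219709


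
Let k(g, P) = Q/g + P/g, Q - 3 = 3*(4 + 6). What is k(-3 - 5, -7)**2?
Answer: 169/16 ≈ 10.563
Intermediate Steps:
Q = 33 (Q = 3 + 3*(4 + 6) = 3 + 3*10 = 3 + 30 = 33)
k(g, P) = 33/g + P/g
k(-3 - 5, -7)**2 = ((33 - 7)/(-3 - 5))**2 = (26/(-8))**2 = (-1/8*26)**2 = (-13/4)**2 = 169/16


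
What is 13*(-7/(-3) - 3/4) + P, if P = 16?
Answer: 439/12 ≈ 36.583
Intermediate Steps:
13*(-7/(-3) - 3/4) + P = 13*(-7/(-3) - 3/4) + 16 = 13*(-7*(-1/3) - 3*1/4) + 16 = 13*(7/3 - 3/4) + 16 = 13*(19/12) + 16 = 247/12 + 16 = 439/12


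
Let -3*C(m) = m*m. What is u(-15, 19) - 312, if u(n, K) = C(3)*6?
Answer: -330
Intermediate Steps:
C(m) = -m²/3 (C(m) = -m*m/3 = -m²/3)
u(n, K) = -18 (u(n, K) = -⅓*3²*6 = -⅓*9*6 = -3*6 = -18)
u(-15, 19) - 312 = -18 - 312 = -330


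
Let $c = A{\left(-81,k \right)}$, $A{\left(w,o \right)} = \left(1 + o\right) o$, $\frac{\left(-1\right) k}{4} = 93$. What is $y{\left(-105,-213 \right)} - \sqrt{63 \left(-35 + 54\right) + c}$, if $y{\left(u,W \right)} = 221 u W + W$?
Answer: $4942452 - 7 \sqrt{2841} \approx 4.9421 \cdot 10^{6}$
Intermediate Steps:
$k = -372$ ($k = \left(-4\right) 93 = -372$)
$A{\left(w,o \right)} = o \left(1 + o\right)$
$c = 138012$ ($c = - 372 \left(1 - 372\right) = \left(-372\right) \left(-371\right) = 138012$)
$y{\left(u,W \right)} = W + 221 W u$ ($y{\left(u,W \right)} = 221 W u + W = W + 221 W u$)
$y{\left(-105,-213 \right)} - \sqrt{63 \left(-35 + 54\right) + c} = - 213 \left(1 + 221 \left(-105\right)\right) - \sqrt{63 \left(-35 + 54\right) + 138012} = - 213 \left(1 - 23205\right) - \sqrt{63 \cdot 19 + 138012} = \left(-213\right) \left(-23204\right) - \sqrt{1197 + 138012} = 4942452 - \sqrt{139209} = 4942452 - 7 \sqrt{2841}$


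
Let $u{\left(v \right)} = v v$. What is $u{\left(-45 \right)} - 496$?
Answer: $1529$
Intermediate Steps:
$u{\left(v \right)} = v^{2}$
$u{\left(-45 \right)} - 496 = \left(-45\right)^{2} - 496 = 2025 - 496 = 1529$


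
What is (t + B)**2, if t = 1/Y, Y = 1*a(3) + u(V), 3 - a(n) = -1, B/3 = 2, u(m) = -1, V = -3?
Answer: 361/9 ≈ 40.111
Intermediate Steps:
B = 6 (B = 3*2 = 6)
a(n) = 4 (a(n) = 3 - 1*(-1) = 3 + 1 = 4)
Y = 3 (Y = 1*4 - 1 = 4 - 1 = 3)
t = 1/3 ≈ 0.33333
(t + B)**2 = (1/3 + 6)**2 = (19/3)**2 = 361/9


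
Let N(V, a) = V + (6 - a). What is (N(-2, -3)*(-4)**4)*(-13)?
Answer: -23296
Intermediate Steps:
N(V, a) = 6 + V - a
(N(-2, -3)*(-4)**4)*(-13) = ((6 - 2 - 1*(-3))*(-4)**4)*(-13) = ((6 - 2 + 3)*256)*(-13) = (7*256)*(-13) = 1792*(-13) = -23296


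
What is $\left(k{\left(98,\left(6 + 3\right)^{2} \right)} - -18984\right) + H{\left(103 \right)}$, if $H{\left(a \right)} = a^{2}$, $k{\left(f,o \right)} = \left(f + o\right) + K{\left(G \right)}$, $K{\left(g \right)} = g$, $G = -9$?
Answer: $29763$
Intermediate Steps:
$k{\left(f,o \right)} = -9 + f + o$ ($k{\left(f,o \right)} = \left(f + o\right) - 9 = -9 + f + o$)
$\left(k{\left(98,\left(6 + 3\right)^{2} \right)} - -18984\right) + H{\left(103 \right)} = \left(\left(-9 + 98 + \left(6 + 3\right)^{2}\right) - -18984\right) + 103^{2} = \left(\left(-9 + 98 + 9^{2}\right) + 18984\right) + 10609 = \left(\left(-9 + 98 + 81\right) + 18984\right) + 10609 = \left(170 + 18984\right) + 10609 = 19154 + 10609 = 29763$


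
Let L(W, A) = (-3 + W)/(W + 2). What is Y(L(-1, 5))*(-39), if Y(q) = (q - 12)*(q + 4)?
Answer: 0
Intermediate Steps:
L(W, A) = (-3 + W)/(2 + W)
Y(q) = (-12 + q)*(4 + q)
Y(L(-1, 5))*(-39) = (-48 + ((-3 - 1)/(2 - 1))² - 8*(-3 - 1)/(2 - 1))*(-39) = (-48 + (-4/1)² - 8*(-4)/1)*(-39) = (-48 + (1*(-4))² - 8*(-4))*(-39) = (-48 + (-4)² - 8*(-4))*(-39) = (-48 + 16 + 32)*(-39) = 0*(-39) = 0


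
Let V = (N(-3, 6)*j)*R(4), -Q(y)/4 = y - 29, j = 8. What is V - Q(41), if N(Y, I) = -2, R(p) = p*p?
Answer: -208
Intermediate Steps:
R(p) = p²
Q(y) = 116 - 4*y (Q(y) = -4*(y - 29) = -4*(-29 + y) = 116 - 4*y)
V = -256 (V = -2*8*4² = -16*16 = -256)
V - Q(41) = -256 - (116 - 4*41) = -256 - (116 - 164) = -256 - 1*(-48) = -256 + 48 = -208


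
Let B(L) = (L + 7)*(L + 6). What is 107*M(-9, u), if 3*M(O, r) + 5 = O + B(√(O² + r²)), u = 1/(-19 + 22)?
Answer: 105074/27 + 1391*√730/9 ≈ 8067.5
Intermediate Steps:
u = ⅓ (u = 1/3 = ⅓ ≈ 0.33333)
B(L) = (6 + L)*(7 + L) (B(L) = (7 + L)*(6 + L) = (6 + L)*(7 + L))
M(O, r) = 37/3 + O/3 + O²/3 + r²/3 + 13*√(O² + r²)/3 (M(O, r) = -5/3 + (O + (42 + (√(O² + r²))² + 13*√(O² + r²)))/3 = -5/3 + (O + (42 + (O² + r²) + 13*√(O² + r²)))/3 = -5/3 + (O + (42 + O² + r² + 13*√(O² + r²)))/3 = -5/3 + (42 + O + O² + r² + 13*√(O² + r²))/3 = -5/3 + (14 + O/3 + O²/3 + r²/3 + 13*√(O² + r²)/3) = 37/3 + O/3 + O²/3 + r²/3 + 13*√(O² + r²)/3)
107*M(-9, u) = 107*(37/3 + (⅓)*(-9) + (⅓)*(-9)² + (⅓)²/3 + 13*√((-9)² + (⅓)²)/3) = 107*(37/3 - 3 + (⅓)*81 + (⅓)*(⅑) + 13*√(81 + ⅑)/3) = 107*(37/3 - 3 + 27 + 1/27 + 13*√(730/9)/3) = 107*(37/3 - 3 + 27 + 1/27 + 13*(√730/3)/3) = 107*(37/3 - 3 + 27 + 1/27 + 13*√730/9) = 107*(982/27 + 13*√730/9) = 105074/27 + 1391*√730/9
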